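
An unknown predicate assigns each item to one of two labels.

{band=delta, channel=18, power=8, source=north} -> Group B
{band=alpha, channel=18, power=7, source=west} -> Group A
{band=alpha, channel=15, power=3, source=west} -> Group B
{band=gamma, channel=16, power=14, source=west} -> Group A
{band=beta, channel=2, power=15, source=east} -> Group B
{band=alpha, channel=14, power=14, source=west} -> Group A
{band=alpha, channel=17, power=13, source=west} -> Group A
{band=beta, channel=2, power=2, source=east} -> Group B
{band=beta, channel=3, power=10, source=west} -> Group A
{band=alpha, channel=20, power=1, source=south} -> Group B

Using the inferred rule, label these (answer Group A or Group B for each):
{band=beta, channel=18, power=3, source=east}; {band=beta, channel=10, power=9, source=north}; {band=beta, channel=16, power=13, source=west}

The common property of the 'Group A' items is: source is west AND power ≥ 7. No 'Group B' item has it.
{band=beta, channel=18, power=3, source=east} → source is east, power = 3 → Group B. {band=beta, channel=10, power=9, source=north} → source is north, power = 9 → Group B. {band=beta, channel=16, power=13, source=west} → source is west, power = 13 → Group A.

Group B, Group B, Group A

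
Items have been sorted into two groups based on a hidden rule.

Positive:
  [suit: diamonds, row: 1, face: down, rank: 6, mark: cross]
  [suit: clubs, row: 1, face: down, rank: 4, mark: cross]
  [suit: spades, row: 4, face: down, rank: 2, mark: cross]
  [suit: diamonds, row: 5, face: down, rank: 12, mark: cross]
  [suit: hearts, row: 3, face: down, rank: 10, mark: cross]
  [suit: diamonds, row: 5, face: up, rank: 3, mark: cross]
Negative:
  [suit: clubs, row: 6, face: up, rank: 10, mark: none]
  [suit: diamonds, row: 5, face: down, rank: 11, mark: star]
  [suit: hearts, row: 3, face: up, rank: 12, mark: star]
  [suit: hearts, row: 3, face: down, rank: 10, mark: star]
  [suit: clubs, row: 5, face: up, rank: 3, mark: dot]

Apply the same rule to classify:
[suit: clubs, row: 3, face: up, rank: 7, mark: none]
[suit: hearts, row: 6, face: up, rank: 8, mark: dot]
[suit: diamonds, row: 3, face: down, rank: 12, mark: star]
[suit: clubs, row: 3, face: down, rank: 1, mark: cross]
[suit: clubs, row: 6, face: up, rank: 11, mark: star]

'Positive' ⟺ mark is cross.
Negative: [suit: clubs, row: 3, face: up, rank: 7, mark: none], since mark is none.
Negative: [suit: hearts, row: 6, face: up, rank: 8, mark: dot], since mark is dot.
Negative: [suit: diamonds, row: 3, face: down, rank: 12, mark: star], since mark is star.
Positive: [suit: clubs, row: 3, face: down, rank: 1, mark: cross], since mark is cross.
Negative: [suit: clubs, row: 6, face: up, rank: 11, mark: star], since mark is star.

Negative, Negative, Negative, Positive, Negative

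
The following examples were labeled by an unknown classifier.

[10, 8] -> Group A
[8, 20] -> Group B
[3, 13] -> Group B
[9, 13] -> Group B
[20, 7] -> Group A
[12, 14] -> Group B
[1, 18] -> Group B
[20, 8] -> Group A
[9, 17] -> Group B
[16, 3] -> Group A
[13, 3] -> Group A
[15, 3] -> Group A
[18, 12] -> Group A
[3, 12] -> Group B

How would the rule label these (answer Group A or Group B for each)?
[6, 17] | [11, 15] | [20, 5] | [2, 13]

Group B, Group B, Group A, Group B

The rule appears to be: first > second.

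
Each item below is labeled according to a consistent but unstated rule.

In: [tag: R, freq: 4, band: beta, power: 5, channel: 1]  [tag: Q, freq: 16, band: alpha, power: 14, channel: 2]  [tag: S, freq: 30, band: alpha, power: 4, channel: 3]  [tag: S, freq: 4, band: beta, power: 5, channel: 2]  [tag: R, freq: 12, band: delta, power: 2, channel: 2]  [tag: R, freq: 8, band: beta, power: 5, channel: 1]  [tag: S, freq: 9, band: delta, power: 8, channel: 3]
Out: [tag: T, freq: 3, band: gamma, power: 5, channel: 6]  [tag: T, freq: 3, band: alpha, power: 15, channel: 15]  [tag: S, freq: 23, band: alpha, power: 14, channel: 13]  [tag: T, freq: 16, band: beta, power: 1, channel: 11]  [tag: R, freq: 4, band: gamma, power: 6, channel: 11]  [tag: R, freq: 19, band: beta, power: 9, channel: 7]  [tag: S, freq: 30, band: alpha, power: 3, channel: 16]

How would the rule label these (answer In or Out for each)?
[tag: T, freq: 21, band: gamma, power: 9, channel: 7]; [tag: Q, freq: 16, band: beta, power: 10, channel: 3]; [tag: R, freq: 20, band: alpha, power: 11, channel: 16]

Out, In, Out

The classifier is using: channel ≤ 3.
[tag: T, freq: 21, band: gamma, power: 9, channel: 7]: Out (channel = 7).
[tag: Q, freq: 16, band: beta, power: 10, channel: 3]: In (channel = 3).
[tag: R, freq: 20, band: alpha, power: 11, channel: 16]: Out (channel = 16).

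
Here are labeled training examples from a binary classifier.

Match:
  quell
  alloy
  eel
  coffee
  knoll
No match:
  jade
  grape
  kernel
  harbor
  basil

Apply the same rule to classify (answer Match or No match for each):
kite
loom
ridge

No match, Match, No match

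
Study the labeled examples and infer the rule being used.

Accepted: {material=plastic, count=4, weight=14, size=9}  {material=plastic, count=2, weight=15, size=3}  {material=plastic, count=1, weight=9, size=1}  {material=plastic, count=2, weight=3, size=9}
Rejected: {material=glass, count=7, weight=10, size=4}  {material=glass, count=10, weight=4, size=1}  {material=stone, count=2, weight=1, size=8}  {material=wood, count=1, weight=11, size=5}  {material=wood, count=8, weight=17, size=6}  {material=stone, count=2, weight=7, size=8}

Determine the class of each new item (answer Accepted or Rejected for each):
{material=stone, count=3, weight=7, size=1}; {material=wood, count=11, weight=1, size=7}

Rejected, Rejected

All 'Accepted' examples share one property — material is plastic — and every 'Rejected' example lacks it.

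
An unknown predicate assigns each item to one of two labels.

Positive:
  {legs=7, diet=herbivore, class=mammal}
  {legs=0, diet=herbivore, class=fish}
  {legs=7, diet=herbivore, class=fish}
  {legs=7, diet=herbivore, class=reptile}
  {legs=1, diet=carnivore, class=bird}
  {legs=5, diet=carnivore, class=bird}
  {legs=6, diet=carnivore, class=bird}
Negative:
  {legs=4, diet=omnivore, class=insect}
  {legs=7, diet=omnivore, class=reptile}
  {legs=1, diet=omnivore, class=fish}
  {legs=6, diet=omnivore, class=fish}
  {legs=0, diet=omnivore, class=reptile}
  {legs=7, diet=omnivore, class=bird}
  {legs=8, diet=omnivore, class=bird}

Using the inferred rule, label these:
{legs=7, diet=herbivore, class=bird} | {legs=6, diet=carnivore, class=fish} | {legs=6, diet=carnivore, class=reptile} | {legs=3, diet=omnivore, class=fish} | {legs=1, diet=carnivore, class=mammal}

Positive, Positive, Positive, Negative, Positive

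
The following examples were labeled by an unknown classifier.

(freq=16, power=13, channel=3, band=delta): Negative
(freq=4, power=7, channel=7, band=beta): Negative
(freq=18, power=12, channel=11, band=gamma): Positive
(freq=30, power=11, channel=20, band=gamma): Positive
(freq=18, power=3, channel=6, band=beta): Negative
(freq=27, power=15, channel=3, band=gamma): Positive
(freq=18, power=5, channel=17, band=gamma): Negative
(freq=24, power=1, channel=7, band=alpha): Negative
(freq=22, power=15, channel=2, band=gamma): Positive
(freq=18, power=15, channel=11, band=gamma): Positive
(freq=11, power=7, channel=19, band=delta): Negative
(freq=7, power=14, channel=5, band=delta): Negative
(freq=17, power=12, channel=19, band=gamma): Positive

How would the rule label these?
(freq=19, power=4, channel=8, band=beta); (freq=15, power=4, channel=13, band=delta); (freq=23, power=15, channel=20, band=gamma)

'Positive' ⟺ band is gamma AND power ≥ 7.
Negative: (freq=19, power=4, channel=8, band=beta), since band is beta, power = 4. Negative: (freq=15, power=4, channel=13, band=delta), since band is delta, power = 4. Positive: (freq=23, power=15, channel=20, band=gamma), since band is gamma, power = 15.

Negative, Negative, Positive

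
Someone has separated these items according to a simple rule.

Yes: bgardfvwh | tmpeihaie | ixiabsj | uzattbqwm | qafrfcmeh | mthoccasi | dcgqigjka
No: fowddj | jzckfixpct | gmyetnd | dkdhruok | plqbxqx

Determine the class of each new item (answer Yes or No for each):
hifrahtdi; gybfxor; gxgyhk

The distinguishing property — contains 'a' — holds for all the 'Yes' cases and none of the 'No' cases.
hifrahtdi: has 'a' — qualifies, so Yes. gybfxor: no 'a' — does not satisfy this, so No. gxgyhk: no 'a' — does not satisfy this, so No.

Yes, No, No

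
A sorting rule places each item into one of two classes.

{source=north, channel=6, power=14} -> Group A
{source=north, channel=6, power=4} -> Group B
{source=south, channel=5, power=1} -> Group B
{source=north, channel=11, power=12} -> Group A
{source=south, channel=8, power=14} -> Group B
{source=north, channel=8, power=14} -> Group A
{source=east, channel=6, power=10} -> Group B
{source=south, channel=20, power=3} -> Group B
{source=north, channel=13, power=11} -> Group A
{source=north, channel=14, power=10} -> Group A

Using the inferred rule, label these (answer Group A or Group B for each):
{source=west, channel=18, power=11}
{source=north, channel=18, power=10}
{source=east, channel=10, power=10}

The rule appears to be: source is north AND power ≥ 10.

Group B, Group A, Group B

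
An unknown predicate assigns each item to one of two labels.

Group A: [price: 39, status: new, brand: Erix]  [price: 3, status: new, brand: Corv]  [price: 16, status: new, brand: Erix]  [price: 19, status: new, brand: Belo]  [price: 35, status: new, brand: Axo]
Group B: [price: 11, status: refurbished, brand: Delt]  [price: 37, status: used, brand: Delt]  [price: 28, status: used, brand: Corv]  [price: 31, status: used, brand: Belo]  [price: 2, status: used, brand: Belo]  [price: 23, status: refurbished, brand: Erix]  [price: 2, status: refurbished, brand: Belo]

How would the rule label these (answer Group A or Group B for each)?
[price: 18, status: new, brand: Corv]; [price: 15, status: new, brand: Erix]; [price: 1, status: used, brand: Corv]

Group A, Group A, Group B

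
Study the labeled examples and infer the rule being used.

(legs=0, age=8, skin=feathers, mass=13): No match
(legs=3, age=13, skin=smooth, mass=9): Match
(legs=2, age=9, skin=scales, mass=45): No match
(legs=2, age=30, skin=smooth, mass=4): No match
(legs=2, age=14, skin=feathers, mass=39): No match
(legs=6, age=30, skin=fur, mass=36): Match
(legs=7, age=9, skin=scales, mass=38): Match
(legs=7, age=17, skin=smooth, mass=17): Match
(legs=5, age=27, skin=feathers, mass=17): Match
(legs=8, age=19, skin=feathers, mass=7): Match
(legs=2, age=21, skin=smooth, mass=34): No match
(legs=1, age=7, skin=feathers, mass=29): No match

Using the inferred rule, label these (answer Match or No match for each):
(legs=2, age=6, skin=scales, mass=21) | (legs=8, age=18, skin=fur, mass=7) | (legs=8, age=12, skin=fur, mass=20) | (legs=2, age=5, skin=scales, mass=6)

No match, Match, Match, No match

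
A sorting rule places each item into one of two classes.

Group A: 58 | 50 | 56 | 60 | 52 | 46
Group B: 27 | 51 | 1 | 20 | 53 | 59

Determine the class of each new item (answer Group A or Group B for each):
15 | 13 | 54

Group B, Group B, Group A

The classifier is using: even AND at least 27.
15: 15 is odd, 15 < 27, fails this test → Group B. 13: 13 is odd, 13 < 27, fails this test → Group B. 54: 54 is even, 54 ≥ 27, satisfies this → Group A.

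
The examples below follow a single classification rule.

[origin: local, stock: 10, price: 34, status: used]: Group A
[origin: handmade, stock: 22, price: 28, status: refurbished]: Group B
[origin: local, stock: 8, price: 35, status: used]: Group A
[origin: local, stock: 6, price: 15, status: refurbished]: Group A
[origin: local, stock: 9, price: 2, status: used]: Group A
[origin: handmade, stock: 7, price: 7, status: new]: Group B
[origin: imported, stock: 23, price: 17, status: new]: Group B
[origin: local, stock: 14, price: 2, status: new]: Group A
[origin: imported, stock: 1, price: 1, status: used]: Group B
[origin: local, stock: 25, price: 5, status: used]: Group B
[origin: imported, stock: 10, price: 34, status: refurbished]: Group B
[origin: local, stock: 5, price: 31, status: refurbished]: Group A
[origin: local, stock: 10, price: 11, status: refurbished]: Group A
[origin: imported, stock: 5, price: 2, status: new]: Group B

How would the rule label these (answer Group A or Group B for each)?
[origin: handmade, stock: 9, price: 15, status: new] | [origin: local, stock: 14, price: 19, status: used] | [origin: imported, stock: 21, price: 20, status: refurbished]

The rule appears to be: origin is local AND stock ≤ 14.
[origin: handmade, stock: 9, price: 15, status: new]: Group B (origin is handmade, stock = 9).
[origin: local, stock: 14, price: 19, status: used]: Group A (origin is local, stock = 14).
[origin: imported, stock: 21, price: 20, status: refurbished]: Group B (origin is imported, stock = 21).

Group B, Group A, Group B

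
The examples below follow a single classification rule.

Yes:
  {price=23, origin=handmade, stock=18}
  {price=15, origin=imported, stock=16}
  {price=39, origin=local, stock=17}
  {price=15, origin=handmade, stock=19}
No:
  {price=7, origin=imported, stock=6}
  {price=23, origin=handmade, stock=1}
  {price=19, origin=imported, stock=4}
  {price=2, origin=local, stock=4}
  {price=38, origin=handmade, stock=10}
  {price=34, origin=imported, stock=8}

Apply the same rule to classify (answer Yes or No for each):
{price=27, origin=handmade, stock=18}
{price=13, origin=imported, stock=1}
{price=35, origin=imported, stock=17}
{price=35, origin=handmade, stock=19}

The classifier is using: stock ≥ 16.
{price=27, origin=handmade, stock=18}: stock = 18, satisfies this → Yes.
{price=13, origin=imported, stock=1}: stock = 1, does not pass → No.
{price=35, origin=imported, stock=17}: stock = 17, satisfies this → Yes.
{price=35, origin=handmade, stock=19}: stock = 19, satisfies this → Yes.

Yes, No, Yes, Yes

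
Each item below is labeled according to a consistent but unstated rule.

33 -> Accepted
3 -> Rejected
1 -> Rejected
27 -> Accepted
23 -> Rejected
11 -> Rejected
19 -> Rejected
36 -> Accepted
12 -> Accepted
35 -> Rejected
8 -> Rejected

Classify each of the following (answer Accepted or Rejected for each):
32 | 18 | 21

The common property of the 'Accepted' items is: multiple of 3 AND at least 8. No 'Rejected' item has it.
32: Rejected (32 = 3·10 + 2, 32 ≥ 8).
18: Accepted (18 = 3·6, 18 ≥ 8).
21: Accepted (21 = 3·7, 21 ≥ 8).

Rejected, Accepted, Accepted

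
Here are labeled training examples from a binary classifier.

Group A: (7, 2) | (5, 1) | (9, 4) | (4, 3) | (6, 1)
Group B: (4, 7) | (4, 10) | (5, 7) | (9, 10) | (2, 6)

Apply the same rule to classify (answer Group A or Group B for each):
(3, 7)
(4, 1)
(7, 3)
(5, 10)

Group B, Group A, Group A, Group B

The common property of the 'Group A' items is: first > second. No 'Group B' item has it.
Group B: (3, 7), since 3 < 7. Group A: (4, 1), since 4 > 1. Group A: (7, 3), since 7 > 3. Group B: (5, 10), since 5 < 10.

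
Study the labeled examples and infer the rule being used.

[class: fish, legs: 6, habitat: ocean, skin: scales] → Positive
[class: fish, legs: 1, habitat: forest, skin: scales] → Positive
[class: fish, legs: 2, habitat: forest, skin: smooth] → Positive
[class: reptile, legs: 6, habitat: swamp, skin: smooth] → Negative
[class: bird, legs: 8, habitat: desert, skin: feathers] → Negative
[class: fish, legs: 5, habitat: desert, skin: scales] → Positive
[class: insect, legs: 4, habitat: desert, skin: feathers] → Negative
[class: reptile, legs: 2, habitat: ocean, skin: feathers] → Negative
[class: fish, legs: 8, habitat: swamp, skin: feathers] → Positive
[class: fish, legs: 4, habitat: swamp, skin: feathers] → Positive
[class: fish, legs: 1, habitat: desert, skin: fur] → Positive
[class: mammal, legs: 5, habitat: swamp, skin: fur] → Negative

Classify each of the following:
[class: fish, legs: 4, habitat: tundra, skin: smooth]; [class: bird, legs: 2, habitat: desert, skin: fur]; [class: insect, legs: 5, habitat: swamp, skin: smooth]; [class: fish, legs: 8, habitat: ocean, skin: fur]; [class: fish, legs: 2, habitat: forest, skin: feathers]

Positive, Negative, Negative, Positive, Positive

The distinguishing property — class is fish — holds for all the 'Positive' cases and none of the 'Negative' cases.
[class: fish, legs: 4, habitat: tundra, skin: smooth]: class is fish — qualifies, so Positive.
[class: bird, legs: 2, habitat: desert, skin: fur]: class is bird — lacks this property, so Negative.
[class: insect, legs: 5, habitat: swamp, skin: smooth]: class is insect — lacks this property, so Negative.
[class: fish, legs: 8, habitat: ocean, skin: fur]: class is fish — qualifies, so Positive.
[class: fish, legs: 2, habitat: forest, skin: feathers]: class is fish — qualifies, so Positive.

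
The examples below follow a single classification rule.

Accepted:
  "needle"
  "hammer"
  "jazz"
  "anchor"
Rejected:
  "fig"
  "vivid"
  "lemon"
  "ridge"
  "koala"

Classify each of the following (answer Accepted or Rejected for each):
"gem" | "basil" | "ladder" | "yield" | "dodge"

Rejected, Rejected, Accepted, Rejected, Rejected

The pattern is that an item is 'Accepted' exactly when: even length.
"gem" → length 3 → Rejected. "basil" → length 5 → Rejected. "ladder" → length 6 → Accepted. "yield" → length 5 → Rejected. "dodge" → length 5 → Rejected.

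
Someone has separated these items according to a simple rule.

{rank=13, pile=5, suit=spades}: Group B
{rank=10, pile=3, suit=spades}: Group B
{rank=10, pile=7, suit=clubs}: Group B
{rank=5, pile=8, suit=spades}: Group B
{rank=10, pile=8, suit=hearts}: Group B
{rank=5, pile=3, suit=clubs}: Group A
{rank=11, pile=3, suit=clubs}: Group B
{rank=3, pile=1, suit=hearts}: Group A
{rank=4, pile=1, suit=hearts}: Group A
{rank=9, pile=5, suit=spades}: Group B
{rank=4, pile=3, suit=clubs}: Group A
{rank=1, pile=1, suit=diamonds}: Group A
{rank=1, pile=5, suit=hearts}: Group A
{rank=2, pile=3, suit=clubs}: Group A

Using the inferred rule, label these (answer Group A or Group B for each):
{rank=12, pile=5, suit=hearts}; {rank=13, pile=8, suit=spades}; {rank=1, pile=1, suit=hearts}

Group B, Group B, Group A

The simplest hypothesis consistent with all the labels is: rank ≤ 5 AND pile ≤ 5.
{rank=12, pile=5, suit=hearts}: rank = 12, pile = 5 — fails this test, so Group B.
{rank=13, pile=8, suit=spades}: rank = 13, pile = 8 — fails this test, so Group B.
{rank=1, pile=1, suit=hearts}: rank = 1, pile = 1 — passes, so Group A.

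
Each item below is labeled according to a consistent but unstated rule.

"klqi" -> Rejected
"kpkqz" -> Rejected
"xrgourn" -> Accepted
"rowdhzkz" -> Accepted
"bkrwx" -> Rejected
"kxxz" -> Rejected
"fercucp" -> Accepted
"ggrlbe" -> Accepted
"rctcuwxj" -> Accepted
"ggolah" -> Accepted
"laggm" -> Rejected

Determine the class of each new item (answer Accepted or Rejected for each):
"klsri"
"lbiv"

A rule that fits every label: length ≥ 6 — true of each 'Accepted' example, false of each 'Rejected' one.

Rejected, Rejected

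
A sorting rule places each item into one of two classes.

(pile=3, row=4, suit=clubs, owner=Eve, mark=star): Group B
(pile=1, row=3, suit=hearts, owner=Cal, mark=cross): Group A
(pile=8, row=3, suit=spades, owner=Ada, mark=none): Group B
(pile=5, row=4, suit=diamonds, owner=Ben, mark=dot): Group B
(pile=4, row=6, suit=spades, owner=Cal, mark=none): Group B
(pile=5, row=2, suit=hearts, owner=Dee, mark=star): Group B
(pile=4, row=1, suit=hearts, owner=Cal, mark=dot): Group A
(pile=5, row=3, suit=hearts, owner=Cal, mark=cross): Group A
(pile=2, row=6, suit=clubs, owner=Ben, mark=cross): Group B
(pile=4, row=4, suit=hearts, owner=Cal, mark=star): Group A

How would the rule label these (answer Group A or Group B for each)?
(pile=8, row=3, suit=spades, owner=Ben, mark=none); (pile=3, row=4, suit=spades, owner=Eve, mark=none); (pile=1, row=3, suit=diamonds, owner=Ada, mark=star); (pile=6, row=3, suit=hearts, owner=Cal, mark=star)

Group B, Group B, Group B, Group A

The rule appears to be: owner is Cal AND suit is hearts.
(pile=8, row=3, suit=spades, owner=Ben, mark=none) → owner is Ben, suit is spades → Group B.
(pile=3, row=4, suit=spades, owner=Eve, mark=none) → owner is Eve, suit is spades → Group B.
(pile=1, row=3, suit=diamonds, owner=Ada, mark=star) → owner is Ada, suit is diamonds → Group B.
(pile=6, row=3, suit=hearts, owner=Cal, mark=star) → owner is Cal, suit is hearts → Group A.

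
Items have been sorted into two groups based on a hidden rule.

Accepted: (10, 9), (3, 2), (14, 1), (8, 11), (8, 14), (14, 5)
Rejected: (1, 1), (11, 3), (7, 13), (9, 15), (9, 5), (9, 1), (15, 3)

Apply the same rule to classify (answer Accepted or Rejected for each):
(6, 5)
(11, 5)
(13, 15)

The simplest hypothesis consistent with all the labels is: product is even.
(6, 5) — 6·5 = 30, hence Accepted. (11, 5) — 11·5 = 55, hence Rejected. (13, 15) — 13·15 = 195, hence Rejected.

Accepted, Rejected, Rejected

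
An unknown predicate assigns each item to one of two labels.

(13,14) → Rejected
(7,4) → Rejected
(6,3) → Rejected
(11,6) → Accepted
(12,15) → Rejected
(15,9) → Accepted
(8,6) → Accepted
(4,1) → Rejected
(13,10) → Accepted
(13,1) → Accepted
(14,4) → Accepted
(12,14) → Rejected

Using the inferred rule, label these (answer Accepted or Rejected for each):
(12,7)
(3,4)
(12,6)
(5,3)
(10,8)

Accepted, Rejected, Accepted, Rejected, Accepted

Every 'Accepted' example satisfies: first > second AND sum ≥ 14. None of the 'Rejected' examples do.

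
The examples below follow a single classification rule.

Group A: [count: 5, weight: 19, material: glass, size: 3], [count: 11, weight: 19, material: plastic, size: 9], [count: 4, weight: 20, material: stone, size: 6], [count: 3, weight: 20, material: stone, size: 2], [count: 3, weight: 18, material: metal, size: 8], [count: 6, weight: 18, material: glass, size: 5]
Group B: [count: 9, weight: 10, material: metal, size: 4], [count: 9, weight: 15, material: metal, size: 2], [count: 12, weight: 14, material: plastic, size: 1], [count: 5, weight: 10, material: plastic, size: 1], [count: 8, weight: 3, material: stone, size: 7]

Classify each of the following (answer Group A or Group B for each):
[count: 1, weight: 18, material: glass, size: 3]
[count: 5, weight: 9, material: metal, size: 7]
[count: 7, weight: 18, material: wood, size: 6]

Group A, Group B, Group A

The common property of the 'Group A' items is: weight ≥ 18. No 'Group B' item has it.
Group A: [count: 1, weight: 18, material: glass, size: 3], since weight = 18.
Group B: [count: 5, weight: 9, material: metal, size: 7], since weight = 9.
Group A: [count: 7, weight: 18, material: wood, size: 6], since weight = 18.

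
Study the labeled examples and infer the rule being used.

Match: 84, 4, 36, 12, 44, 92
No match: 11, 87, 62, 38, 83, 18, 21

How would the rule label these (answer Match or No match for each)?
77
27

The classifier is using: multiple of 4.
77: 77 = 4·19 + 1, fails the rule → No match. 27: 27 = 4·6 + 3, fails the rule → No match.

No match, No match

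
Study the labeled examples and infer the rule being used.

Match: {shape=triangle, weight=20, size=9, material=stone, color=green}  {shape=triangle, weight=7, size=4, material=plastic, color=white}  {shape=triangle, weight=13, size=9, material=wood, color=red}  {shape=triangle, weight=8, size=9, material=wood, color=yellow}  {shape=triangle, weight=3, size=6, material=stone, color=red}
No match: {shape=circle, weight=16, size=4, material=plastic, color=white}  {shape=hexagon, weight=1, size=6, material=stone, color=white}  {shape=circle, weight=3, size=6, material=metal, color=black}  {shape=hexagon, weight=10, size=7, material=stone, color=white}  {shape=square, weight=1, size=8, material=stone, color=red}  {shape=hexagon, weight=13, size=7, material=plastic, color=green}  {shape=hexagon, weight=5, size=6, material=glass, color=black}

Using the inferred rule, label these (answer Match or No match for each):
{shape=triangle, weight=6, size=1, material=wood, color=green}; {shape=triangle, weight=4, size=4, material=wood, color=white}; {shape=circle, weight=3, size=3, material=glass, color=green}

Match, Match, No match

Checking candidate rules against both groups, what survives is: shape is triangle.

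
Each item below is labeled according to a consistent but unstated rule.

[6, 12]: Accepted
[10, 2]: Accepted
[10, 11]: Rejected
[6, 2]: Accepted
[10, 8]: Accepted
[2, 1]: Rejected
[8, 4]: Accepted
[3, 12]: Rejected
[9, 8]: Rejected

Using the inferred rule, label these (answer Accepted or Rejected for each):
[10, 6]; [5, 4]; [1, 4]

Accepted, Rejected, Rejected

The distinguishing property — sum is even — holds for all the 'Accepted' cases and none of the 'Rejected' cases.
[10, 6]: 10+6 = 16 — matches, so Accepted.
[5, 4]: 5+4 = 9 — doesn't match, so Rejected.
[1, 4]: 1+4 = 5 — doesn't match, so Rejected.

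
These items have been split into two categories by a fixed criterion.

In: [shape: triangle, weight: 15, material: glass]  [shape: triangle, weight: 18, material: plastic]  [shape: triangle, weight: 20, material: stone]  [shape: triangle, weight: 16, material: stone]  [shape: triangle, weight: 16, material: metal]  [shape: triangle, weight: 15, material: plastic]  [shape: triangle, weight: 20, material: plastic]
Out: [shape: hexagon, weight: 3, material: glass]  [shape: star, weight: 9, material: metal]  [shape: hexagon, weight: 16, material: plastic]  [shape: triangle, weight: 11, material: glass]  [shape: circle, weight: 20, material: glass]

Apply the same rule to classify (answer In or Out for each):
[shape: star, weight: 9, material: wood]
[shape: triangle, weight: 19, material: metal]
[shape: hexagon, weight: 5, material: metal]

The pattern is that an item is 'In' exactly when: shape is triangle AND weight ≥ 15.

Out, In, Out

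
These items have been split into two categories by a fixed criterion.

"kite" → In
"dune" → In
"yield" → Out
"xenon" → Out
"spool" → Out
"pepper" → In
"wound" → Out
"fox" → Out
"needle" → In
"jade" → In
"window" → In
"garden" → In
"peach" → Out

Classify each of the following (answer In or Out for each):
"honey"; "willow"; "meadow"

Out, In, In

Every 'In' example satisfies: even length. None of the 'Out' examples do.
Out: "honey", since length 5. In: "willow", since length 6. In: "meadow", since length 6.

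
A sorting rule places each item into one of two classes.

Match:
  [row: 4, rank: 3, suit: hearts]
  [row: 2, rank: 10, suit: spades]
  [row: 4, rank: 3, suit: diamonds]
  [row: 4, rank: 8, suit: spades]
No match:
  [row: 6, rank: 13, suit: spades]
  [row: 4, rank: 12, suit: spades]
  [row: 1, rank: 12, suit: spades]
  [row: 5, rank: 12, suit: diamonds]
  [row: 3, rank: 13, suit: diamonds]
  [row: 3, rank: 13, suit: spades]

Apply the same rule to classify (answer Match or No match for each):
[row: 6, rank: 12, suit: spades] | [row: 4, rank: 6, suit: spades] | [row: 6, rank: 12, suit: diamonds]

The rule appears to be: rank ≤ 10.

No match, Match, No match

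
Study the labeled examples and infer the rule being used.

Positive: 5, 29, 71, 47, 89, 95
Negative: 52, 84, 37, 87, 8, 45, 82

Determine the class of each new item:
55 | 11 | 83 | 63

Negative, Positive, Positive, Negative

The pattern is that an item is 'Positive' exactly when: ≡ 5 (mod 6).
55 — 55 mod 6 = 1, hence Negative. 11 — 11 mod 6 = 5, hence Positive. 83 — 83 mod 6 = 5, hence Positive. 63 — 63 mod 6 = 3, hence Negative.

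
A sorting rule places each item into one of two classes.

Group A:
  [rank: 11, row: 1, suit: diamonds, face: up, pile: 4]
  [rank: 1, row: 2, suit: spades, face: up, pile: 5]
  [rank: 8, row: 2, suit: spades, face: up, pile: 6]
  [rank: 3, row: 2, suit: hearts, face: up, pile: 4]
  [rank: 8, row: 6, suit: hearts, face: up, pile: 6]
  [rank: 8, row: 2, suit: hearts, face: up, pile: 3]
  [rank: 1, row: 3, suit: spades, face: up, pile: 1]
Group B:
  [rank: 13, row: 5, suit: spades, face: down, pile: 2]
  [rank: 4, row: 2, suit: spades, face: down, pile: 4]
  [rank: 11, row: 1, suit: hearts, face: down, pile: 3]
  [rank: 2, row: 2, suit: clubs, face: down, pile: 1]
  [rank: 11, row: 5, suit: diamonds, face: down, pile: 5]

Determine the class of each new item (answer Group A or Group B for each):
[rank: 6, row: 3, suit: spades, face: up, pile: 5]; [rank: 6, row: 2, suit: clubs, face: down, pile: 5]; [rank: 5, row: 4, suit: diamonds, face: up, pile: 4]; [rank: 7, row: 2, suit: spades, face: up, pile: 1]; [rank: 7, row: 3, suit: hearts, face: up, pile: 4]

The rule appears to be: face is up.
[rank: 6, row: 3, suit: spades, face: up, pile: 5] — face is up, hence Group A.
[rank: 6, row: 2, suit: clubs, face: down, pile: 5] — face is down, hence Group B.
[rank: 5, row: 4, suit: diamonds, face: up, pile: 4] — face is up, hence Group A.
[rank: 7, row: 2, suit: spades, face: up, pile: 1] — face is up, hence Group A.
[rank: 7, row: 3, suit: hearts, face: up, pile: 4] — face is up, hence Group A.

Group A, Group B, Group A, Group A, Group A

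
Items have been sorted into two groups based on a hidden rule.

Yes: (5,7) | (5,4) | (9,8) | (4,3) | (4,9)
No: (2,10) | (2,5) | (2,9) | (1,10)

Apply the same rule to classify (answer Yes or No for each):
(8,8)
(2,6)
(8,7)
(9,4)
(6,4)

Yes, No, Yes, Yes, Yes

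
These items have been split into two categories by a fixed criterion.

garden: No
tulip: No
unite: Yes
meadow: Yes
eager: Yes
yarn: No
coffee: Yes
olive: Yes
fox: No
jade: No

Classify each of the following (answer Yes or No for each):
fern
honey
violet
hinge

No, No, Yes, No

Rule: has ≥ 3 vowels. This holds for each 'Yes' example and fails for each 'No' one.
fern: 1 vowel — fails the rule, so No. honey: 2 vowels — fails the rule, so No. violet: 3 vowels — meets the rule, so Yes. hinge: 2 vowels — fails the rule, so No.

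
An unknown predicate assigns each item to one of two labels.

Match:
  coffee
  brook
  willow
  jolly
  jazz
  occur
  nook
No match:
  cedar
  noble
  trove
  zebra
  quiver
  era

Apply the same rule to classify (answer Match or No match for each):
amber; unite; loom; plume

No match, No match, Match, No match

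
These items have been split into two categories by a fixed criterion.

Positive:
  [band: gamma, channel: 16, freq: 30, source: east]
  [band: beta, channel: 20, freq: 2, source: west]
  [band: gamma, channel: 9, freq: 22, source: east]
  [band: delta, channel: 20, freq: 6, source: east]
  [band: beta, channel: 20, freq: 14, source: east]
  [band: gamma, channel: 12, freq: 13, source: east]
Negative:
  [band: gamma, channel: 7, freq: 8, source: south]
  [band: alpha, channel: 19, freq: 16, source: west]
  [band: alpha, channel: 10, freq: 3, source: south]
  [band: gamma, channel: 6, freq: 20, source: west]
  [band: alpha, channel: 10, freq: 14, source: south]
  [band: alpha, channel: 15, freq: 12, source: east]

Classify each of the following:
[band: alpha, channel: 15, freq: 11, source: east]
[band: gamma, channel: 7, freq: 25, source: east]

The simplest hypothesis consistent with all the labels is: band is not alpha AND channel ≥ 9.

Negative, Negative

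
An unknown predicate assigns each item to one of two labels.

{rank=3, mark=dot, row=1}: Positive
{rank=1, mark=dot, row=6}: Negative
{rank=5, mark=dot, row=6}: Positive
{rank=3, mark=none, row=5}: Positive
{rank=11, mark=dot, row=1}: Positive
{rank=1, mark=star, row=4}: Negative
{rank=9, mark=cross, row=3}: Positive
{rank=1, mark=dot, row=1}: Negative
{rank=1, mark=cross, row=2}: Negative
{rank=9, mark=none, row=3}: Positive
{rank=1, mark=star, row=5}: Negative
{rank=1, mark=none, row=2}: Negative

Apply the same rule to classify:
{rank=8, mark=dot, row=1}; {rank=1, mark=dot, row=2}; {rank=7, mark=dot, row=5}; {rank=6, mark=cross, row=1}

The rule appears to be: rank ≥ 3.
{rank=8, mark=dot, row=1} — rank = 8, hence Positive. {rank=1, mark=dot, row=2} — rank = 1, hence Negative. {rank=7, mark=dot, row=5} — rank = 7, hence Positive. {rank=6, mark=cross, row=1} — rank = 6, hence Positive.

Positive, Negative, Positive, Positive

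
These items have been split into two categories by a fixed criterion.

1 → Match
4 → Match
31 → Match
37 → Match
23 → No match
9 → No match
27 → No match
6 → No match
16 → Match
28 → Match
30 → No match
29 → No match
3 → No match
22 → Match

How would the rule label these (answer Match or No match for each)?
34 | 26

'Match' ⟺ ≡ 1 (mod 3).
34: 34 mod 3 = 1, qualifies → Match. 26: 26 mod 3 = 2, fails this test → No match.

Match, No match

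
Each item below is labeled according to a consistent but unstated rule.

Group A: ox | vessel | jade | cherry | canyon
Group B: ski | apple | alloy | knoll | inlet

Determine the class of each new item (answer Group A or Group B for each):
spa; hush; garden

Every 'Group A' example satisfies: even length. None of the 'Group B' examples do.
spa: length 3 — fails the rule, so Group B.
hush: length 4 — satisfies this, so Group A.
garden: length 6 — satisfies this, so Group A.

Group B, Group A, Group A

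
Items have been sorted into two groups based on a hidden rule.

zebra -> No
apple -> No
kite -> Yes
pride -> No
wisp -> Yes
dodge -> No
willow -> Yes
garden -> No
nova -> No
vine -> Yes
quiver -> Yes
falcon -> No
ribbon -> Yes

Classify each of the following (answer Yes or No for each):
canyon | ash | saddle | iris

No, No, No, Yes

One predicate separates the groups cleanly: even length AND contains 'i'.
canyon: length 6, no 'i' — does not pass, so No.
ash: length 3, no 'i' — does not pass, so No.
saddle: length 6, no 'i' — does not pass, so No.
iris: length 4, has 'i' — checks out, so Yes.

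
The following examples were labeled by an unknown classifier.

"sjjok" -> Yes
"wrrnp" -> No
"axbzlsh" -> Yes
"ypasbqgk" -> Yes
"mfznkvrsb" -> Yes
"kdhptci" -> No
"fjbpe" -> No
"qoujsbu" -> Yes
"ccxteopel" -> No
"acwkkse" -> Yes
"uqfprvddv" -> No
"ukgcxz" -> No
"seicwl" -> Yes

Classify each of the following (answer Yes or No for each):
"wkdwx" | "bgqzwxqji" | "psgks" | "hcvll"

'Yes' ⟺ contains 's'.

No, No, Yes, No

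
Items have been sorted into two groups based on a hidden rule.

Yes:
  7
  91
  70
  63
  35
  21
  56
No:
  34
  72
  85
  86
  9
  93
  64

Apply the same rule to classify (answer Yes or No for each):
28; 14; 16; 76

Yes, Yes, No, No

One predicate separates the groups cleanly: multiple of 7.
28: 28 = 7·4, satisfies this → Yes.
14: 14 = 7·2, satisfies this → Yes.
16: 16 = 7·2 + 2, fails this test → No.
76: 76 = 7·10 + 6, fails this test → No.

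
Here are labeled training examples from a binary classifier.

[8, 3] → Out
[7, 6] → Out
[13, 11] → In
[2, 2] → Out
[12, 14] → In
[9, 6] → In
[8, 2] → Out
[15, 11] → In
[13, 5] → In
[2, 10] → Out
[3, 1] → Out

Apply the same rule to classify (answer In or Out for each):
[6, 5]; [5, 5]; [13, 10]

Out, Out, In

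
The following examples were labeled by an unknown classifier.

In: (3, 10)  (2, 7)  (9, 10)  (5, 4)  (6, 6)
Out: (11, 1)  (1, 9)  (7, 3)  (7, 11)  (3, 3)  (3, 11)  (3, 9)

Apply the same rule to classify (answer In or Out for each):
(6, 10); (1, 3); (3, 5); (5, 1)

In, Out, Out, Out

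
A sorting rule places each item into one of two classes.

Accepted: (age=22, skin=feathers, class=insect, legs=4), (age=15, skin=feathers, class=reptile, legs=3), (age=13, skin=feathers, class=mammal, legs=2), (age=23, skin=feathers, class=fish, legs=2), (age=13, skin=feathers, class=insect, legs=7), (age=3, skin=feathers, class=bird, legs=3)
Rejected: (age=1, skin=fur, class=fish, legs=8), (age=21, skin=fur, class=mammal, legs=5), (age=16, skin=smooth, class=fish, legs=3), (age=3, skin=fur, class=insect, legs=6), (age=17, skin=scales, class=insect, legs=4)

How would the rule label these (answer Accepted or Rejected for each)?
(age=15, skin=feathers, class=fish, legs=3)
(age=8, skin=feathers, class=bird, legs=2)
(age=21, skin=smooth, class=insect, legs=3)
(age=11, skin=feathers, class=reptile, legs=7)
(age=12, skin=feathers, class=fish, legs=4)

Accepted, Accepted, Rejected, Accepted, Accepted

The pattern is that an item is 'Accepted' exactly when: skin is feathers.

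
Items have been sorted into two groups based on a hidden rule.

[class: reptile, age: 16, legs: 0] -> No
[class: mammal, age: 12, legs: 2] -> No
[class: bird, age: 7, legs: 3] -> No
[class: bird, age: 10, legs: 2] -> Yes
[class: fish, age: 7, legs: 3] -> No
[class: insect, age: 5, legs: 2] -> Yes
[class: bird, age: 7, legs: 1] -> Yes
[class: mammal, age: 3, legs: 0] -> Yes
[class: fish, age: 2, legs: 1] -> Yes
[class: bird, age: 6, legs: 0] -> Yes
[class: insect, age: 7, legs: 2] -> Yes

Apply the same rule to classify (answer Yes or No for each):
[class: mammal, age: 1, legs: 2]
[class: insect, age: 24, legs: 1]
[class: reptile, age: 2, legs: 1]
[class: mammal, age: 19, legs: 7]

'Yes' ⟺ age ≤ 10 AND legs ≤ 2.
[class: mammal, age: 1, legs: 2]: age = 1, legs = 2, meets the rule → Yes.
[class: insect, age: 24, legs: 1]: age = 24, legs = 1, does not pass → No.
[class: reptile, age: 2, legs: 1]: age = 2, legs = 1, meets the rule → Yes.
[class: mammal, age: 19, legs: 7]: age = 19, legs = 7, does not pass → No.

Yes, No, Yes, No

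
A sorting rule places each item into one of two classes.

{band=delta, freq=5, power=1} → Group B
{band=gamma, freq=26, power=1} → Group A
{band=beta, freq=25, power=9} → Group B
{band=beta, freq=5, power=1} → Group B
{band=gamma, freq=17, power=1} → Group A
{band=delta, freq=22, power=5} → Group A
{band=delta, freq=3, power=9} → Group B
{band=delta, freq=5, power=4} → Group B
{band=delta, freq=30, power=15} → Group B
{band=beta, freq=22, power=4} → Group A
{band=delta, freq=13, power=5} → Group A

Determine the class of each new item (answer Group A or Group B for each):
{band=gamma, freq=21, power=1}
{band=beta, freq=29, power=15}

Rule: power ≤ 5 AND freq ≥ 13. This holds for each 'Group A' example and fails for each 'Group B' one.
{band=gamma, freq=21, power=1}: Group A (power = 1, freq = 21). {band=beta, freq=29, power=15}: Group B (power = 15, freq = 29).

Group A, Group B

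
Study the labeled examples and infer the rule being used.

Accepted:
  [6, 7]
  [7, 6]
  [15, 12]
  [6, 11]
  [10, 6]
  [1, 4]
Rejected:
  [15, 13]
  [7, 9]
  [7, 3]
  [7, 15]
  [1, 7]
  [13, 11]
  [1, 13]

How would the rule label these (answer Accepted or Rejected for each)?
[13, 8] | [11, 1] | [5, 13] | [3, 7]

Accepted, Rejected, Rejected, Rejected

Checking candidate rules against both groups, what survives is: product is even.
[13, 8] → 13·8 = 104 → Accepted.
[11, 1] → 11·1 = 11 → Rejected.
[5, 13] → 5·13 = 65 → Rejected.
[3, 7] → 3·7 = 21 → Rejected.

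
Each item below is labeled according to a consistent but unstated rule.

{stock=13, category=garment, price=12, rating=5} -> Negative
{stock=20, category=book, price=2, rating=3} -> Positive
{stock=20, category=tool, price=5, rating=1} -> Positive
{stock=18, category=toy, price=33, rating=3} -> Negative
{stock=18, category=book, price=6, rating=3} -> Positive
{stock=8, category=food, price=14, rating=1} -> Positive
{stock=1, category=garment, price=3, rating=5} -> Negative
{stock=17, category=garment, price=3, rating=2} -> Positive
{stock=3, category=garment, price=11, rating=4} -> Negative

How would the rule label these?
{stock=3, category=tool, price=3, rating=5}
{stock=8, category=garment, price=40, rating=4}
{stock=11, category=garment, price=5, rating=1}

Negative, Negative, Positive

A rule that fits every label: rating ≤ 3 AND price ≤ 14 — true of each 'Positive' example, false of each 'Negative' one.
{stock=3, category=tool, price=3, rating=5}: Negative (rating = 5, price = 3). {stock=8, category=garment, price=40, rating=4}: Negative (rating = 4, price = 40). {stock=11, category=garment, price=5, rating=1}: Positive (rating = 1, price = 5).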